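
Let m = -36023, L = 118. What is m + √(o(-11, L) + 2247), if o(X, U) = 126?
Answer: -36023 + √2373 ≈ -35974.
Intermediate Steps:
m + √(o(-11, L) + 2247) = -36023 + √(126 + 2247) = -36023 + √2373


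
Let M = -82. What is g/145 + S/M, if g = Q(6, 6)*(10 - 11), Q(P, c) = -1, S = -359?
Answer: 52137/11890 ≈ 4.3849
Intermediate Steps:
g = 1 (g = -(10 - 11) = -1*(-1) = 1)
g/145 + S/M = 1/145 - 359/(-82) = 1*(1/145) - 359*(-1/82) = 1/145 + 359/82 = 52137/11890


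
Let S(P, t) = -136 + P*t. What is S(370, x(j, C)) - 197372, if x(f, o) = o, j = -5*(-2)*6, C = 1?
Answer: -197138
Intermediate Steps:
j = 60 (j = 10*6 = 60)
S(370, x(j, C)) - 197372 = (-136 + 370*1) - 197372 = (-136 + 370) - 197372 = 234 - 197372 = -197138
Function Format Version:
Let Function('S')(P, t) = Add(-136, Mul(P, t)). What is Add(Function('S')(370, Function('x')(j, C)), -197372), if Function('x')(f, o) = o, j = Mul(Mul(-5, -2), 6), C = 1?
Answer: -197138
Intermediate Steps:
j = 60 (j = Mul(10, 6) = 60)
Add(Function('S')(370, Function('x')(j, C)), -197372) = Add(Add(-136, Mul(370, 1)), -197372) = Add(Add(-136, 370), -197372) = Add(234, -197372) = -197138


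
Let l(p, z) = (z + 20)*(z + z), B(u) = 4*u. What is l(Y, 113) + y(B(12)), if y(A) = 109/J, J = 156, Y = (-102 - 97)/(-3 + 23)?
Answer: 4689157/156 ≈ 30059.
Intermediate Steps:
Y = -199/20 ≈ -9.9500
l(p, z) = 2*z*(20 + z) (l(p, z) = (20 + z)*(2*z) = 2*z*(20 + z))
y(A) = 109/156
l(Y, 113) + y(B(12)) = 2*113*(20 + 113) + 109/156 = 2*113*133 + 109/156 = 30058 + 109/156 = 4689157/156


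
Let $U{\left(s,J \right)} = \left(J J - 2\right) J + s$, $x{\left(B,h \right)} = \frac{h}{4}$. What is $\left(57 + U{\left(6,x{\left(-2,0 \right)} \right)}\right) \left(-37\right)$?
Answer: $-2331$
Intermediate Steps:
$x{\left(B,h \right)} = \frac{h}{4}$ ($x{\left(B,h \right)} = h \frac{1}{4} = \frac{h}{4}$)
$U{\left(s,J \right)} = s + J \left(-2 + J^{2}\right)$ ($U{\left(s,J \right)} = \left(J^{2} - 2\right) J + s = \left(-2 + J^{2}\right) J + s = J \left(-2 + J^{2}\right) + s = s + J \left(-2 + J^{2}\right)$)
$\left(57 + U{\left(6,x{\left(-2,0 \right)} \right)}\right) \left(-37\right) = \left(57 + \left(6 + \left(\frac{1}{4} \cdot 0\right)^{3} - 2 \cdot \frac{1}{4} \cdot 0\right)\right) \left(-37\right) = \left(57 + \left(6 + 0^{3} - 0\right)\right) \left(-37\right) = \left(57 + \left(6 + 0 + 0\right)\right) \left(-37\right) = \left(57 + 6\right) \left(-37\right) = 63 \left(-37\right) = -2331$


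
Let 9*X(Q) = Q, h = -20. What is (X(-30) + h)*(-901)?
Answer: 63070/3 ≈ 21023.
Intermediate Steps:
X(Q) = Q/9
(X(-30) + h)*(-901) = ((1/9)*(-30) - 20)*(-901) = (-10/3 - 20)*(-901) = -70/3*(-901) = 63070/3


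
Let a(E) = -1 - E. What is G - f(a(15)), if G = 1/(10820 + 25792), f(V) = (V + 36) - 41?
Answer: 768853/36612 ≈ 21.000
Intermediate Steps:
f(V) = -5 + V (f(V) = (36 + V) - 41 = -5 + V)
G = 1/36612 ≈ 2.7313e-5
G - f(a(15)) = 1/36612 - (-5 + (-1 - 1*15)) = 1/36612 - (-5 + (-1 - 15)) = 1/36612 - (-5 - 16) = 1/36612 - 1*(-21) = 1/36612 + 21 = 768853/36612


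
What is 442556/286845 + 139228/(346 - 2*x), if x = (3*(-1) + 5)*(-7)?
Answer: 20051185802/53640015 ≈ 373.81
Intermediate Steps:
x = -14 (x = (-3 + 5)*(-7) = 2*(-7) = -14)
442556/286845 + 139228/(346 - 2*x) = 442556/286845 + 139228/(346 - 2*(-14)) = 442556*(1/286845) + 139228/(346 + 28) = 442556/286845 + 139228/374 = 442556/286845 + 139228*(1/374) = 442556/286845 + 69614/187 = 20051185802/53640015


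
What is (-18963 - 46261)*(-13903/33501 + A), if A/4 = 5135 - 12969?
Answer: 68472236012536/33501 ≈ 2.0439e+9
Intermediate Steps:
A = -31336 (A = 4*(5135 - 12969) = 4*(-7834) = -31336)
(-18963 - 46261)*(-13903/33501 + A) = (-18963 - 46261)*(-13903/33501 - 31336) = -65224*(-13903*1/33501 - 31336) = -65224*(-13903/33501 - 31336) = -65224*(-1049801239/33501) = 68472236012536/33501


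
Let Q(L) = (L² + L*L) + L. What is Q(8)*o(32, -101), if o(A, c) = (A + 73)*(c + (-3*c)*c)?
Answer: -438453120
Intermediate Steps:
o(A, c) = (73 + A)*(c - 3*c²)
Q(L) = L + 2*L² (Q(L) = (L² + L²) + L = 2*L² + L = L + 2*L²)
Q(8)*o(32, -101) = (8*(1 + 2*8))*(-101*(73 + 32 - 219*(-101) - 3*32*(-101))) = (8*(1 + 16))*(-101*(73 + 32 + 22119 + 9696)) = (8*17)*(-101*31920) = 136*(-3223920) = -438453120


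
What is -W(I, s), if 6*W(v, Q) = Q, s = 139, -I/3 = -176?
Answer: -139/6 ≈ -23.167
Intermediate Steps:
I = 528 (I = -3*(-176) = 528)
W(v, Q) = Q/6
-W(I, s) = -139/6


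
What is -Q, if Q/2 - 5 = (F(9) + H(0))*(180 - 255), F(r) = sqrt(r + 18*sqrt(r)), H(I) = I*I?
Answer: -10 + 450*sqrt(7) ≈ 1180.6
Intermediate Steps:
H(I) = I**2
Q = 10 - 450*sqrt(7) (Q = 10 + 2*((sqrt(9 + 18*sqrt(9)) + 0**2)*(180 - 255)) = 10 + 2*((sqrt(9 + 18*3) + 0)*(-75)) = 10 + 2*((sqrt(9 + 54) + 0)*(-75)) = 10 + 2*((sqrt(63) + 0)*(-75)) = 10 + 2*((3*sqrt(7) + 0)*(-75)) = 10 + 2*((3*sqrt(7))*(-75)) = 10 + 2*(-225*sqrt(7)) = 10 - 450*sqrt(7) ≈ -1180.6)
-Q = -(10 - 450*sqrt(7)) = -10 + 450*sqrt(7)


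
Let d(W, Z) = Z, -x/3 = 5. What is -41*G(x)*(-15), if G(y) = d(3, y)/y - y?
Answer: 9840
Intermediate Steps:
x = -15 (x = -3*5 = -15)
G(y) = 1 - y (G(y) = y/y - y = 1 - y)
-41*G(x)*(-15) = -41*(1 - 1*(-15))*(-15) = -41*(1 + 15)*(-15) = -41*16*(-15) = -656*(-15) = 9840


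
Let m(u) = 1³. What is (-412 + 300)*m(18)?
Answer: -112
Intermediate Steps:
m(u) = 1
(-412 + 300)*m(18) = (-412 + 300)*1 = -112*1 = -112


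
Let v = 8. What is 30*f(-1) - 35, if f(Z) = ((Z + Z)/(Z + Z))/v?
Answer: -125/4 ≈ -31.250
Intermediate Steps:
f(Z) = ⅛ (f(Z) = ((Z + Z)/(Z + Z))/8 = ((2*Z)/((2*Z)))*(⅛) = ((2*Z)*(1/(2*Z)))*(⅛) = 1*(⅛) = ⅛)
30*f(-1) - 35 = 30*(⅛) - 35 = 15/4 - 35 = -125/4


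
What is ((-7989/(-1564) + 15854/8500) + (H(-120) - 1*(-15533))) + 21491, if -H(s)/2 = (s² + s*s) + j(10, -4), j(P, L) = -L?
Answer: -4022808733/195500 ≈ -20577.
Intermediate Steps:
H(s) = -8 - 4*s² (H(s) = -2*((s² + s*s) - 1*(-4)) = -2*((s² + s²) + 4) = -2*(2*s² + 4) = -2*(4 + 2*s²) = -8 - 4*s²)
((-7989/(-1564) + 15854/8500) + (H(-120) - 1*(-15533))) + 21491 = ((-7989/(-1564) + 15854/8500) + ((-8 - 4*(-120)²) - 1*(-15533))) + 21491 = ((-7989*(-1/1564) + 15854*(1/8500)) + ((-8 - 4*14400) + 15533)) + 21491 = ((7989/1564 + 7927/4250) + ((-8 - 57600) + 15533)) + 21491 = (1363267/195500 + (-57608 + 15533)) + 21491 = (1363267/195500 - 42075) + 21491 = -8224299233/195500 + 21491 = -4022808733/195500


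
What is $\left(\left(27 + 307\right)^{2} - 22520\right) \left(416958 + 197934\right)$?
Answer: $54747524112$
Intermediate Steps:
$\left(\left(27 + 307\right)^{2} - 22520\right) \left(416958 + 197934\right) = \left(334^{2} - 22520\right) 614892 = \left(111556 - 22520\right) 614892 = 89036 \cdot 614892 = 54747524112$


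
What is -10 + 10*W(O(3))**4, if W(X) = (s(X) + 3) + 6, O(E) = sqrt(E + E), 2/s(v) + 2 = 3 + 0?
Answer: 146400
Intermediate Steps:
s(v) = 2 (s(v) = 2/(-2 + (3 + 0)) = 2/(-2 + 3) = 2/1 = 2*1 = 2)
O(E) = sqrt(2)*sqrt(E) (O(E) = sqrt(2*E) = sqrt(2)*sqrt(E))
W(X) = 11 (W(X) = (2 + 3) + 6 = 5 + 6 = 11)
-10 + 10*W(O(3))**4 = -10 + 10*11**4 = -10 + 10*14641 = -10 + 146410 = 146400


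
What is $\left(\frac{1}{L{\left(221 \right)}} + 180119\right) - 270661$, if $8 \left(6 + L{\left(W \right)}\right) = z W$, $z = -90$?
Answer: $- \frac{902613202}{9969} \approx -90542.0$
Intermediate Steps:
$L{\left(W \right)} = -6 - \frac{45 W}{4}$ ($L{\left(W \right)} = -6 + \frac{\left(-90\right) W}{8} = -6 - \frac{45 W}{4}$)
$\left(\frac{1}{L{\left(221 \right)}} + 180119\right) - 270661 = \left(\frac{1}{-6 - \frac{9945}{4}} + 180119\right) - 270661 = \left(\frac{1}{- \frac{9969}{4}} + 180119\right) - 270661 = \left(- \frac{4}{9969} + 180119\right) - 270661 = \frac{1795606307}{9969} - 270661 = - \frac{902613202}{9969}$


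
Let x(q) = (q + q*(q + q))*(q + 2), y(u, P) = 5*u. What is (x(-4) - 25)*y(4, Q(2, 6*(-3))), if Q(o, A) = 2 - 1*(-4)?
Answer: -1620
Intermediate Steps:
Q(o, A) = 6 (Q(o, A) = 2 + 4 = 6)
x(q) = (2 + q)*(q + 2*q²) (x(q) = (q + q*(2*q))*(2 + q) = (q + 2*q²)*(2 + q) = (2 + q)*(q + 2*q²))
(x(-4) - 25)*y(4, Q(2, 6*(-3))) = (-4*(2 + 2*(-4)² + 5*(-4)) - 25)*(5*4) = (-4*(2 + 2*16 - 20) - 25)*20 = (-4*(2 + 32 - 20) - 25)*20 = (-4*14 - 25)*20 = (-56 - 25)*20 = -81*20 = -1620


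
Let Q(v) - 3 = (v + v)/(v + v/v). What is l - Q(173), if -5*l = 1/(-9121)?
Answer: -19792483/3967635 ≈ -4.9885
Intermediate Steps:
Q(v) = 3 + 2*v/(1 + v) (Q(v) = 3 + (v + v)/(v + v/v) = 3 + (2*v)/(v + 1) = 3 + (2*v)/(1 + v) = 3 + 2*v/(1 + v))
l = 1/45605 (l = -⅕/(-9121) = -⅕*(-1/9121) = 1/45605 ≈ 2.1927e-5)
l - Q(173) = 1/45605 - (3 + 5*173)/(1 + 173) = 1/45605 - (3 + 865)/174 = 1/45605 - 868/174 = 1/45605 - 1*434/87 = 1/45605 - 434/87 = -19792483/3967635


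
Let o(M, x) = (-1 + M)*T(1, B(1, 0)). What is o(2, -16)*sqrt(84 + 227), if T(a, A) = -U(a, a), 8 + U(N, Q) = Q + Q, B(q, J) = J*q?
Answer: 6*sqrt(311) ≈ 105.81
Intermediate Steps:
U(N, Q) = -8 + 2*Q (U(N, Q) = -8 + (Q + Q) = -8 + 2*Q)
T(a, A) = 8 - 2*a (T(a, A) = -(-8 + 2*a) = 8 - 2*a)
o(M, x) = -6 + 6*M (o(M, x) = (-1 + M)*(8 - 2*1) = (-1 + M)*(8 - 2) = (-1 + M)*6 = -6 + 6*M)
o(2, -16)*sqrt(84 + 227) = (-6 + 6*2)*sqrt(84 + 227) = (-6 + 12)*sqrt(311) = 6*sqrt(311)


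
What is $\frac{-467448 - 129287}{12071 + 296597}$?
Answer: $- \frac{596735}{308668} \approx -1.9333$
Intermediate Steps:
$\frac{-467448 - 129287}{12071 + 296597} = - \frac{596735}{308668}$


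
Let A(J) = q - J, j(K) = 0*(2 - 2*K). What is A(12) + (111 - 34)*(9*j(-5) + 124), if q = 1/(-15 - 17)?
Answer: 305151/32 ≈ 9536.0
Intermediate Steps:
j(K) = 0
q = -1/32 (q = 1/(-32) = -1/32 ≈ -0.031250)
A(J) = -1/32 - J
A(12) + (111 - 34)*(9*j(-5) + 124) = (-1/32 - 1*12) + (111 - 34)*(9*0 + 124) = (-1/32 - 12) + 77*(0 + 124) = -385/32 + 77*124 = -385/32 + 9548 = 305151/32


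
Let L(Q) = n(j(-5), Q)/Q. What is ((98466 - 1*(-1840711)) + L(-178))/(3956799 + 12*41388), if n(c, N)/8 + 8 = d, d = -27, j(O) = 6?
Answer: 172586893/396357495 ≈ 0.43543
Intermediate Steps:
n(c, N) = -280 (n(c, N) = -64 + 8*(-27) = -64 - 216 = -280)
L(Q) = -280/Q
((98466 - 1*(-1840711)) + L(-178))/(3956799 + 12*41388) = ((98466 - 1*(-1840711)) - 280/(-178))/(3956799 + 12*41388) = ((98466 + 1840711) - 280*(-1/178))/(3956799 + 496656) = (1939177 + 140/89)/4453455 = (172586893/89)*(1/4453455) = 172586893/396357495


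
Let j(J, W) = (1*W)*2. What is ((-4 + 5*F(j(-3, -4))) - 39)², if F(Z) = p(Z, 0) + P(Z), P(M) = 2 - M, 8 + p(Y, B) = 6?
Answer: 9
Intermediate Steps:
p(Y, B) = -2 (p(Y, B) = -8 + 6 = -2)
j(J, W) = 2*W (j(J, W) = W*2 = 2*W)
F(Z) = -Z (F(Z) = -2 + (2 - Z) = -Z)
((-4 + 5*F(j(-3, -4))) - 39)² = ((-4 + 5*(-2*(-4))) - 39)² = ((-4 + 5*(-1*(-8))) - 39)² = ((-4 + 5*8) - 39)² = ((-4 + 40) - 39)² = (36 - 39)² = (-3)² = 9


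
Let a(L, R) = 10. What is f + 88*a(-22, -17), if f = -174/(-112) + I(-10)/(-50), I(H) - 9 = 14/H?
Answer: 6169811/7000 ≈ 881.40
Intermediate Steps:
I(H) = 9 + 14/H
f = 9811/7000 (f = -174/(-112) + (9 + 14/(-10))/(-50) = -174*(-1/112) + (9 + 14*(-1/10))*(-1/50) = 87/56 + (9 - 7/5)*(-1/50) = 87/56 + (38/5)*(-1/50) = 87/56 - 19/125 = 9811/7000 ≈ 1.4016)
f + 88*a(-22, -17) = 9811/7000 + 88*10 = 9811/7000 + 880 = 6169811/7000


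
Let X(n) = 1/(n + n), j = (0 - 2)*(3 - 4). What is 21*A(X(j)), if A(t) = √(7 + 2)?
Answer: 63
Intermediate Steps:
j = 2 (j = -2*(-1) = 2)
X(n) = 1/(2*n)
A(t) = 3 (A(t) = √9 = 3)
21*A(X(j)) = 21*3 = 63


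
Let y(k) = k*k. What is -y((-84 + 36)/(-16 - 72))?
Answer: -36/121 ≈ -0.29752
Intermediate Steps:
y(k) = k²
-y((-84 + 36)/(-16 - 72)) = -((-84 + 36)/(-16 - 72))² = -(-48/(-88))² = -(-48*(-1/88))² = -(6/11)² = -1*36/121 = -36/121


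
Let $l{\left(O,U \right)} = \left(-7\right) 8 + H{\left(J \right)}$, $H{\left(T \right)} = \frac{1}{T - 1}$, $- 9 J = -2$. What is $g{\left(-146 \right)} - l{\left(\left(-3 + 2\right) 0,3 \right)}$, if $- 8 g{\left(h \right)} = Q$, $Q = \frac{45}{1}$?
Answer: $\frac{2893}{56} \approx 51.661$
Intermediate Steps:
$J = \frac{2}{9}$ ($J = \left(- \frac{1}{9}\right) \left(-2\right) = \frac{2}{9} \approx 0.22222$)
$Q = 45$ ($Q = 45 \cdot 1 = 45$)
$g{\left(h \right)} = - \frac{45}{8}$ ($g{\left(h \right)} = \left(- \frac{1}{8}\right) 45 = - \frac{45}{8}$)
$H{\left(T \right)} = \frac{1}{-1 + T}$
$l{\left(O,U \right)} = - \frac{401}{7}$ ($l{\left(O,U \right)} = \left(-7\right) 8 + \frac{1}{-1 + \frac{2}{9}} = -56 + \frac{1}{- \frac{7}{9}} = -56 - \frac{9}{7} = - \frac{401}{7}$)
$g{\left(-146 \right)} - l{\left(\left(-3 + 2\right) 0,3 \right)} = - \frac{45}{8} - - \frac{401}{7} = - \frac{45}{8} + \frac{401}{7} = \frac{2893}{56}$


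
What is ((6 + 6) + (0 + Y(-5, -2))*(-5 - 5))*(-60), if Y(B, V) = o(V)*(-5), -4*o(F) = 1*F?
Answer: -2220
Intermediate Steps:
o(F) = -F/4
Y(B, V) = 5*V/4 (Y(B, V) = -V/4*(-5) = 5*V/4)
((6 + 6) + (0 + Y(-5, -2))*(-5 - 5))*(-60) = ((6 + 6) + (0 + (5/4)*(-2))*(-5 - 5))*(-60) = (12 + (0 - 5/2)*(-10))*(-60) = (12 - 5/2*(-10))*(-60) = (12 + 25)*(-60) = 37*(-60) = -2220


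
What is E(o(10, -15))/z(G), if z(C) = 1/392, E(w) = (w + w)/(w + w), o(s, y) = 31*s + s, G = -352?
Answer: 392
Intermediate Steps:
o(s, y) = 32*s
E(w) = 1 (E(w) = (2*w)/((2*w)) = (2*w)*(1/(2*w)) = 1)
z(C) = 1/392
E(o(10, -15))/z(G) = 1/(1/392) = 1*392 = 392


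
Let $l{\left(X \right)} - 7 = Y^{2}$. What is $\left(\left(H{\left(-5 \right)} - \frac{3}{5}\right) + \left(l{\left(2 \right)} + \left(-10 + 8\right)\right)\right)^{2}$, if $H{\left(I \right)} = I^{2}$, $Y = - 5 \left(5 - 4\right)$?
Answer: $\frac{73984}{25} \approx 2959.4$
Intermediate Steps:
$Y = -5$ ($Y = \left(-5\right) 1 = -5$)
$l{\left(X \right)} = 32$ ($l{\left(X \right)} = 7 + \left(-5\right)^{2} = 7 + 25 = 32$)
$\left(\left(H{\left(-5 \right)} - \frac{3}{5}\right) + \left(l{\left(2 \right)} + \left(-10 + 8\right)\right)\right)^{2} = \left(\left(\left(-5\right)^{2} - \frac{3}{5}\right) + \left(32 + \left(-10 + 8\right)\right)\right)^{2} = \left(\left(25 - 3 \cdot \frac{1}{5}\right) + \left(32 - 2\right)\right)^{2} = \left(\left(25 - \frac{3}{5}\right) + 30\right)^{2} = \left(\frac{122}{5} + 30\right)^{2} = \left(\frac{272}{5}\right)^{2} = \frac{73984}{25}$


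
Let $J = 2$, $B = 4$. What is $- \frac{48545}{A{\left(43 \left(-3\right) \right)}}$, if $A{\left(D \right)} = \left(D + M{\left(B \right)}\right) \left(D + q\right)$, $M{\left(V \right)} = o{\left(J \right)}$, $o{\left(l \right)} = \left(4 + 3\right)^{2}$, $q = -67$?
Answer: $- \frac{1387}{448} \approx -3.096$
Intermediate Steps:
$o{\left(l \right)} = 49$ ($o{\left(l \right)} = 7^{2} = 49$)
$M{\left(V \right)} = 49$
$A{\left(D \right)} = \left(-67 + D\right) \left(49 + D\right)$ ($A{\left(D \right)} = \left(D + 49\right) \left(D - 67\right) = \left(49 + D\right) \left(-67 + D\right) = \left(-67 + D\right) \left(49 + D\right)$)
$- \frac{48545}{A{\left(43 \left(-3\right) \right)}} = - \frac{48545}{-3283 + \left(43 \left(-3\right)\right)^{2} - 18 \cdot 43 \left(-3\right)} = - \frac{48545}{-3283 + \left(-129\right)^{2} - -2322} = - \frac{48545}{-3283 + 16641 + 2322} = - \frac{48545}{15680} = \left(-48545\right) \frac{1}{15680} = - \frac{1387}{448}$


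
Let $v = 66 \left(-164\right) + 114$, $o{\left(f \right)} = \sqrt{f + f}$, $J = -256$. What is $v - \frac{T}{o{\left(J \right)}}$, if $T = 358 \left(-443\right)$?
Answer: $-10710 - \frac{79297 i \sqrt{2}}{16} \approx -10710.0 - 7008.9 i$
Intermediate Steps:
$T = -158594$
$o{\left(f \right)} = \sqrt{2} \sqrt{f}$ ($o{\left(f \right)} = \sqrt{2 f} = \sqrt{2} \sqrt{f}$)
$v = -10710$ ($v = -10824 + 114 = -10710$)
$v - \frac{T}{o{\left(J \right)}} = -10710 - - \frac{158594}{\sqrt{2} \sqrt{-256}} = -10710 - - \frac{158594}{\sqrt{2} \cdot 16 i} = -10710 - - \frac{158594}{16 i \sqrt{2}} = -10710 - - 158594 \left(- \frac{i \sqrt{2}}{32}\right) = -10710 - \frac{79297 i \sqrt{2}}{16}$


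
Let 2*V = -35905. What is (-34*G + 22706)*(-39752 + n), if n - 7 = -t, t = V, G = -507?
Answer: -870479620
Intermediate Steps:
V = -35905/2 (V = (½)*(-35905) = -35905/2 ≈ -17953.)
t = -35905/2 ≈ -17953.
n = 35919/2 (n = 7 - 1*(-35905/2) = 7 + 35905/2 = 35919/2 ≈ 17960.)
(-34*G + 22706)*(-39752 + n) = (-34*(-507) + 22706)*(-39752 + 35919/2) = (17238 + 22706)*(-43585/2) = 39944*(-43585/2) = -870479620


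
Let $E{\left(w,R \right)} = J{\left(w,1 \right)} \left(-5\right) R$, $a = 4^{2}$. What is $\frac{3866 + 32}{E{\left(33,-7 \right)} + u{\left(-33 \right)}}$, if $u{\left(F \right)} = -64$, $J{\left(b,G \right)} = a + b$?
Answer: $\frac{3898}{1651} \approx 2.361$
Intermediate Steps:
$a = 16$
$J{\left(b,G \right)} = 16 + b$
$E{\left(w,R \right)} = R \left(-80 - 5 w\right)$ ($E{\left(w,R \right)} = \left(16 + w\right) \left(-5\right) R = \left(-80 - 5 w\right) R = R \left(-80 - 5 w\right)$)
$\frac{3866 + 32}{E{\left(33,-7 \right)} + u{\left(-33 \right)}} = \frac{3866 + 32}{\left(-5\right) \left(-7\right) \left(16 + 33\right) - 64} = \frac{3898}{\left(-5\right) \left(-7\right) 49 - 64} = \frac{3898}{1715 - 64} = \frac{3898}{1651}$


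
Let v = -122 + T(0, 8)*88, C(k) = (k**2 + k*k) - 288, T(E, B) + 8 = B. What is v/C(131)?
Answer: -61/17017 ≈ -0.0035846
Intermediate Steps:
T(E, B) = -8 + B
C(k) = -288 + 2*k**2 (C(k) = (k**2 + k**2) - 288 = 2*k**2 - 288 = -288 + 2*k**2)
v = -122 (v = -122 + (-8 + 8)*88 = -122 + 0*88 = -122 + 0 = -122)
v/C(131) = -122/(-288 + 2*131**2) = -122/(-288 + 2*17161) = -122/(-288 + 34322) = -122/34034 = -122*1/34034 = -61/17017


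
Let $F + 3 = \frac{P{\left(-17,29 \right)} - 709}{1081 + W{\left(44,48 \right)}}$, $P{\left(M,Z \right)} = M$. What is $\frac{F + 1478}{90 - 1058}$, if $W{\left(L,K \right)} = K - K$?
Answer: $- \frac{1593749}{1046408} \approx -1.5231$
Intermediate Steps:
$W{\left(L,K \right)} = 0$
$F = - \frac{3969}{1081}$ ($F = -3 + \frac{-17 - 709}{1081 + 0} = -3 - \frac{726}{1081} = - \frac{3969}{1081} \approx -3.6716$)
$\frac{F + 1478}{90 - 1058} = \frac{- \frac{3969}{1081} + 1478}{90 - 1058} = \frac{1593749}{1081 \left(-968\right)} = \frac{1593749}{1081} \left(- \frac{1}{968}\right) = - \frac{1593749}{1046408}$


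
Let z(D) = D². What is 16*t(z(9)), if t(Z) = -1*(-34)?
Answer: 544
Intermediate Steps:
t(Z) = 34
16*t(z(9)) = 16*34 = 544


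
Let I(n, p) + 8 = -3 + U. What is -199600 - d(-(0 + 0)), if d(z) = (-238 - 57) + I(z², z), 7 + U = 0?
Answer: -199287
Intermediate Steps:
U = -7 (U = -7 + 0 = -7)
I(n, p) = -18 (I(n, p) = -8 + (-3 - 7) = -8 - 10 = -18)
d(z) = -313 (d(z) = (-238 - 57) - 18 = -295 - 18 = -313)
-199600 - d(-(0 + 0)) = -199600 - 1*(-313) = -199600 + 313 = -199287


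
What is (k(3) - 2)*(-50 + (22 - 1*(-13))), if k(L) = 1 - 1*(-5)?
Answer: -60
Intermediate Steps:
k(L) = 6 (k(L) = 1 + 5 = 6)
(k(3) - 2)*(-50 + (22 - 1*(-13))) = (6 - 2)*(-50 + (22 - 1*(-13))) = 4*(-50 + (22 + 13)) = 4*(-50 + 35) = 4*(-15) = -60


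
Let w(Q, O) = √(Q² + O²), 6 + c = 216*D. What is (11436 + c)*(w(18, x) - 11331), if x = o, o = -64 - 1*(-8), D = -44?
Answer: -21823506 + 3852*√865 ≈ -2.1710e+7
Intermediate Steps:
o = -56 (o = -64 + 8 = -56)
c = -9510 (c = -6 + 216*(-44) = -6 - 9504 = -9510)
x = -56
w(Q, O) = √(O² + Q²)
(11436 + c)*(w(18, x) - 11331) = (11436 - 9510)*(√((-56)² + 18²) - 11331) = 1926*(√(3136 + 324) - 11331) = 1926*(√3460 - 11331) = 1926*(2*√865 - 11331) = 1926*(-11331 + 2*√865) = -21823506 + 3852*√865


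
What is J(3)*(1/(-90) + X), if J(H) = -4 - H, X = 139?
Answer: -87563/90 ≈ -972.92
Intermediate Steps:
J(3)*(1/(-90) + X) = (-4 - 1*3)*(1/(-90) + 139) = (-4 - 3)*(-1/90 + 139) = -7*12509/90 = -87563/90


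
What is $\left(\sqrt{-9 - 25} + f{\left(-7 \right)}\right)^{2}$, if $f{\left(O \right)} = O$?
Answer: $\left(7 - i \sqrt{34}\right)^{2} \approx 15.0 - 81.633 i$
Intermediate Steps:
$\left(\sqrt{-9 - 25} + f{\left(-7 \right)}\right)^{2} = \left(\sqrt{-9 - 25} - 7\right)^{2} = \left(\sqrt{-34} - 7\right)^{2} = \left(i \sqrt{34} - 7\right)^{2} = \left(-7 + i \sqrt{34}\right)^{2}$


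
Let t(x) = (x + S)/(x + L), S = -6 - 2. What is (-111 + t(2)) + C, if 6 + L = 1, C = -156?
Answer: -265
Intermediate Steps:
S = -8
L = -5 (L = -6 + 1 = -5)
t(x) = (-8 + x)/(-5 + x) (t(x) = (x - 8)/(x - 5) = (-8 + x)/(-5 + x))
(-111 + t(2)) + C = (-111 + (-8 + 2)/(-5 + 2)) - 156 = (-111 - 6/(-3)) - 156 = (-111 - ⅓*(-6)) - 156 = (-111 + 2) - 156 = -109 - 156 = -265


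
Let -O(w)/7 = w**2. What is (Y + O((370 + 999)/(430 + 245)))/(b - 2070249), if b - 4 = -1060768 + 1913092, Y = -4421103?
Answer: 2014378173502/554915255625 ≈ 3.6301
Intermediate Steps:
b = 852328 (b = 4 + (-1060768 + 1913092) = 4 + 852324 = 852328)
O(w) = -7*w**2
(Y + O((370 + 999)/(430 + 245)))/(b - 2070249) = (-4421103 - 7*(370 + 999)**2/(430 + 245)**2)/(852328 - 2070249) = (-4421103 - 7*(1369/675)**2)/(-1217921) = (-4421103 - 7*(1369*(1/675))**2)*(-1/1217921) = (-4421103 - 7*(1369/675)**2)*(-1/1217921) = (-4421103 - 7*1874161/455625)*(-1/1217921) = (-4421103 - 13119127/455625)*(-1/1217921) = -2014378173502/455625*(-1/1217921) = 2014378173502/554915255625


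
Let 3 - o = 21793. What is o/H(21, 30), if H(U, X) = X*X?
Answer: -2179/90 ≈ -24.211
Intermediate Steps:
o = -21790 (o = 3 - 1*21793 = 3 - 21793 = -21790)
H(U, X) = X**2
o/H(21, 30) = -21790/(30**2) = -21790/900 = -21790*1/900 = -2179/90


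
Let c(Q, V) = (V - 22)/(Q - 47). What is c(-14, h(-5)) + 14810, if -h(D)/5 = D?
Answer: 903407/61 ≈ 14810.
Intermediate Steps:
h(D) = -5*D
c(Q, V) = (-22 + V)/(-47 + Q)
c(-14, h(-5)) + 14810 = (-22 - 5*(-5))/(-47 - 14) + 14810 = (-22 + 25)/(-61) + 14810 = -1/61*3 + 14810 = -3/61 + 14810 = 903407/61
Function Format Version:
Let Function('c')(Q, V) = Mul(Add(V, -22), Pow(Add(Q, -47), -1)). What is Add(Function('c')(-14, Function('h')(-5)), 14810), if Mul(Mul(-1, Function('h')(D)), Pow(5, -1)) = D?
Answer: Rational(903407, 61) ≈ 14810.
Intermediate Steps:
Function('h')(D) = Mul(-5, D)
Function('c')(Q, V) = Mul(Pow(Add(-47, Q), -1), Add(-22, V)) (Function('c')(Q, V) = Mul(Add(-22, V), Pow(Add(-47, Q), -1)) = Mul(Pow(Add(-47, Q), -1), Add(-22, V)))
Add(Function('c')(-14, Function('h')(-5)), 14810) = Add(Mul(Pow(Add(-47, -14), -1), Add(-22, Mul(-5, -5))), 14810) = Add(Mul(Pow(-61, -1), Add(-22, 25)), 14810) = Add(Mul(Rational(-1, 61), 3), 14810) = Add(Rational(-3, 61), 14810) = Rational(903407, 61)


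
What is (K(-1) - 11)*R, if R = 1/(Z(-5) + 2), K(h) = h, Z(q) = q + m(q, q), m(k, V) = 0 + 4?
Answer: -12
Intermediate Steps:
m(k, V) = 4
Z(q) = 4 + q (Z(q) = q + 4 = 4 + q)
R = 1 (R = 1/((4 - 5) + 2) = 1/(-1 + 2) = 1/1 = 1)
(K(-1) - 11)*R = (-1 - 11)*1 = -12*1 = -12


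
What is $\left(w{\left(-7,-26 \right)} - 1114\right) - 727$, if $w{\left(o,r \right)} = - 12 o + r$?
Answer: $-1783$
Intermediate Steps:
$w{\left(o,r \right)} = r - 12 o$
$\left(w{\left(-7,-26 \right)} - 1114\right) - 727 = \left(\left(-26 - -84\right) - 1114\right) - 727 = \left(\left(-26 + 84\right) - 1114\right) - 727 = \left(58 - 1114\right) - 727 = -1056 - 727 = -1783$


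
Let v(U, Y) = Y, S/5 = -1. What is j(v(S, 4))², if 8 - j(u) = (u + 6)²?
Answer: 8464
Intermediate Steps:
S = -5 (S = 5*(-1) = -5)
j(u) = 8 - (6 + u)² (j(u) = 8 - (u + 6)² = 8 - (6 + u)²)
j(v(S, 4))² = (8 - (6 + 4)²)² = (8 - 1*10²)² = (8 - 1*100)² = (8 - 100)² = (-92)² = 8464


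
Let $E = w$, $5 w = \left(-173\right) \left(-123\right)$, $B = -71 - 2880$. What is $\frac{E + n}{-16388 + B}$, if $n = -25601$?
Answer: $\frac{106726}{96695} \approx 1.1037$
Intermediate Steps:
$B = -2951$ ($B = -71 - 2880 = -2951$)
$w = \frac{21279}{5}$ ($w = \frac{\left(-173\right) \left(-123\right)}{5} = \frac{1}{5} \cdot 21279 = \frac{21279}{5} \approx 4255.8$)
$E = \frac{21279}{5} \approx 4255.8$
$\frac{E + n}{-16388 + B} = \frac{\frac{21279}{5} - 25601}{-16388 - 2951} = - \frac{106726}{5 \left(-19339\right)} = \left(- \frac{106726}{5}\right) \left(- \frac{1}{19339}\right) = \frac{106726}{96695}$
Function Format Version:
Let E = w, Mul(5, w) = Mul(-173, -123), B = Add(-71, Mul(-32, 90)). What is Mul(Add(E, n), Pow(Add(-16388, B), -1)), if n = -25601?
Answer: Rational(106726, 96695) ≈ 1.1037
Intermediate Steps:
B = -2951 (B = Add(-71, -2880) = -2951)
w = Rational(21279, 5) (w = Mul(Rational(1, 5), Mul(-173, -123)) = Mul(Rational(1, 5), 21279) = Rational(21279, 5) ≈ 4255.8)
E = Rational(21279, 5) ≈ 4255.8
Mul(Add(E, n), Pow(Add(-16388, B), -1)) = Mul(Add(Rational(21279, 5), -25601), Pow(Add(-16388, -2951), -1)) = Mul(Rational(-106726, 5), Pow(-19339, -1)) = Mul(Rational(-106726, 5), Rational(-1, 19339)) = Rational(106726, 96695)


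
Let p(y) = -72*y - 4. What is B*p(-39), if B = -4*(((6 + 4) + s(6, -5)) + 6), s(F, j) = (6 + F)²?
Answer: -1794560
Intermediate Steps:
p(y) = -4 - 72*y
B = -640 (B = -4*(((6 + 4) + (6 + 6)²) + 6) = -4*((10 + 12²) + 6) = -4*((10 + 144) + 6) = -4*(154 + 6) = -4*160 = -640)
B*p(-39) = -640*(-4 - 72*(-39)) = -640*(-4 + 2808) = -640*2804 = -1794560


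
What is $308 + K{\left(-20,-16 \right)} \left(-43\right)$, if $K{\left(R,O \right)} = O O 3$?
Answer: $-32716$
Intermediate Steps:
$K{\left(R,O \right)} = 3 O^{2}$ ($K{\left(R,O \right)} = O^{2} \cdot 3 = 3 O^{2}$)
$308 + K{\left(-20,-16 \right)} \left(-43\right) = 308 + 3 \left(-16\right)^{2} \left(-43\right) = 308 + 3 \cdot 256 \left(-43\right) = 308 + 768 \left(-43\right) = 308 - 33024 = -32716$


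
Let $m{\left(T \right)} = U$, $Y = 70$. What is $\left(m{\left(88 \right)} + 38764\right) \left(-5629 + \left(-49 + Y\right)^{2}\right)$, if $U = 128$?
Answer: $-201771696$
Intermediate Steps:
$m{\left(T \right)} = 128$
$\left(m{\left(88 \right)} + 38764\right) \left(-5629 + \left(-49 + Y\right)^{2}\right) = \left(128 + 38764\right) \left(-5629 + \left(-49 + 70\right)^{2}\right) = 38892 \left(-5629 + 21^{2}\right) = 38892 \left(-5629 + 441\right) = 38892 \left(-5188\right) = -201771696$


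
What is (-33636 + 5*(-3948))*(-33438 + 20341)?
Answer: 699065472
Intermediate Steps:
(-33636 + 5*(-3948))*(-33438 + 20341) = (-33636 - 19740)*(-13097) = -53376*(-13097) = 699065472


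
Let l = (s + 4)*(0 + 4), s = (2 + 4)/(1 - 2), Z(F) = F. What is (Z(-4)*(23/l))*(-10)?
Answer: -115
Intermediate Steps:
s = -6 (s = 6/(-1) = 6*(-1) = -6)
l = -8 (l = (-6 + 4)*(0 + 4) = -2*4 = -8)
(Z(-4)*(23/l))*(-10) = -92/(-8)*(-10) = -92*(-1)/8*(-10) = -4*(-23/8)*(-10) = (23/2)*(-10) = -115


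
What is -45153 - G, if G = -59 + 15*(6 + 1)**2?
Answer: -45829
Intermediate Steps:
G = 676 (G = -59 + 15*7**2 = -59 + 15*49 = -59 + 735 = 676)
-45153 - G = -45153 - 1*676 = -45153 - 676 = -45829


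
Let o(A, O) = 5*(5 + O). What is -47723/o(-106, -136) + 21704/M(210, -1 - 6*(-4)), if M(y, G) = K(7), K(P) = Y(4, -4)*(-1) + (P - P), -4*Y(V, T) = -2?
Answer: -28384517/655 ≈ -43335.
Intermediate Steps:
Y(V, T) = ½ (Y(V, T) = -¼*(-2) = ½)
K(P) = -½ (K(P) = (½)*(-1) + (P - P) = -½ + 0 = -½)
M(y, G) = -½
o(A, O) = 25 + 5*O
-47723/o(-106, -136) + 21704/M(210, -1 - 6*(-4)) = -47723/(25 + 5*(-136)) + 21704/(-½) = -47723/(25 - 680) + 21704*(-2) = -47723/(-655) - 43408 = -47723*(-1/655) - 43408 = 47723/655 - 43408 = -28384517/655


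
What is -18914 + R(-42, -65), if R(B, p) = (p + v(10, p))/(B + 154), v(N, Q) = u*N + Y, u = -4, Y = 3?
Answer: -1059235/56 ≈ -18915.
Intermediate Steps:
v(N, Q) = 3 - 4*N (v(N, Q) = -4*N + 3 = 3 - 4*N)
R(B, p) = (-37 + p)/(154 + B) (R(B, p) = (p + (3 - 4*10))/(B + 154) = (p + (3 - 40))/(154 + B) = (p - 37)/(154 + B) = (-37 + p)/(154 + B))
-18914 + R(-42, -65) = -18914 + (-37 - 65)/(154 - 42) = -18914 - 102/112 = -18914 + (1/112)*(-102) = -18914 - 51/56 = -1059235/56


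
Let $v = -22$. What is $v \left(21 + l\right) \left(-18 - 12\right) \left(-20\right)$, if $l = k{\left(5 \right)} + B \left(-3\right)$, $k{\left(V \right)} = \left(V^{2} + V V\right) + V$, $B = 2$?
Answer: $-924000$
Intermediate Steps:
$k{\left(V \right)} = V + 2 V^{2}$ ($k{\left(V \right)} = \left(V^{2} + V^{2}\right) + V = 2 V^{2} + V = V + 2 V^{2}$)
$l = 49$ ($l = 5 \left(1 + 2 \cdot 5\right) + 2 \left(-3\right) = 5 \left(1 + 10\right) - 6 = 5 \cdot 11 - 6 = 55 - 6 = 49$)
$v \left(21 + l\right) \left(-18 - 12\right) \left(-20\right) = - 22 \left(21 + 49\right) \left(-18 - 12\right) \left(-20\right) = - 22 \cdot 70 \left(-30\right) \left(-20\right) = \left(-22\right) \left(-2100\right) \left(-20\right) = 46200 \left(-20\right) = -924000$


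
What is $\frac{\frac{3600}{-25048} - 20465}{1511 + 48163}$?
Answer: $- \frac{64076365}{155529294} \approx -0.41199$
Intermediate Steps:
$\frac{\frac{3600}{-25048} - 20465}{1511 + 48163} = \frac{3600 \left(- \frac{1}{25048}\right) - 20465}{49674} = \left(- \frac{450}{3131} - 20465\right) \frac{1}{49674} = \left(- \frac{64076365}{3131}\right) \frac{1}{49674} = - \frac{64076365}{155529294}$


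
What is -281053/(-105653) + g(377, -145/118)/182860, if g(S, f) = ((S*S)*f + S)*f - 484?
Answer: 1029926366362887/269007608343920 ≈ 3.8286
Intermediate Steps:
g(S, f) = -484 + f*(S + f*S²) (g(S, f) = (S²*f + S)*f - 484 = (f*S² + S)*f - 484 = (S + f*S²)*f - 484 = f*(S + f*S²) - 484 = -484 + f*(S + f*S²))
-281053/(-105653) + g(377, -145/118)/182860 = -281053/(-105653) + (-484 + 377*(-145/118) + 377²*(-145/118)²)/182860 = -281053*(-1/105653) + (-484 + 377*(-145*1/118) + 142129*(-145*1/118)²)*(1/182860) = 281053/105653 + (-484 + 377*(-145/118) + 142129*(-145/118)²)*(1/182860) = 281053/105653 + (-484 - 54665/118 + 142129*(21025/13924))*(1/182860) = 281053/105653 + (-484 - 54665/118 + 2988262225/13924)*(1/182860) = 281053/105653 + (2975072539/13924)*(1/182860) = 281053/105653 + 2975072539/2546142640 = 1029926366362887/269007608343920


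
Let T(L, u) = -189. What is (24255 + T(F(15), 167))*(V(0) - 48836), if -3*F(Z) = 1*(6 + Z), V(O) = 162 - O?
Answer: -1171388484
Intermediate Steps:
F(Z) = -2 - Z/3 (F(Z) = -(6 + Z)/3 = -2 - Z/3)
(24255 + T(F(15), 167))*(V(0) - 48836) = (24255 - 189)*((162 - 1*0) - 48836) = 24066*((162 + 0) - 48836) = 24066*(162 - 48836) = 24066*(-48674) = -1171388484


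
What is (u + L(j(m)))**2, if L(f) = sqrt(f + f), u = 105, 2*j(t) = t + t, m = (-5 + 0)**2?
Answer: 11075 + 1050*sqrt(2) ≈ 12560.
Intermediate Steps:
m = 25 (m = (-5)**2 = 25)
j(t) = t (j(t) = (t + t)/2 = (2*t)/2 = t)
L(f) = sqrt(2)*sqrt(f) (L(f) = sqrt(2*f) = sqrt(2)*sqrt(f))
(u + L(j(m)))**2 = (105 + sqrt(2)*sqrt(25))**2 = (105 + sqrt(2)*5)**2 = (105 + 5*sqrt(2))**2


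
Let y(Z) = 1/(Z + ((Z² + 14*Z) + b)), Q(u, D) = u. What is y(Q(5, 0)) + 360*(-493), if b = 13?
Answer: -20055239/113 ≈ -1.7748e+5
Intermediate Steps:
y(Z) = 1/(13 + Z² + 15*Z) (y(Z) = 1/(Z + ((Z² + 14*Z) + 13)) = 1/(Z + (13 + Z² + 14*Z)) = 1/(13 + Z² + 15*Z))
y(Q(5, 0)) + 360*(-493) = 1/(13 + 5² + 15*5) + 360*(-493) = 1/(13 + 25 + 75) - 177480 = 1/113 - 177480 = -20055239/113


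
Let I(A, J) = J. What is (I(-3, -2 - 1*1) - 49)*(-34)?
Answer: 1768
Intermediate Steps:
(I(-3, -2 - 1*1) - 49)*(-34) = ((-2 - 1*1) - 49)*(-34) = ((-2 - 1) - 49)*(-34) = (-3 - 49)*(-34) = -52*(-34) = 1768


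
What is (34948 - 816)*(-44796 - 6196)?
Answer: -1740458944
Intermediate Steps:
(34948 - 816)*(-44796 - 6196) = 34132*(-50992) = -1740458944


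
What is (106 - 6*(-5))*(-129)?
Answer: -17544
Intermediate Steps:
(106 - 6*(-5))*(-129) = (106 + 30)*(-129) = 136*(-129) = -17544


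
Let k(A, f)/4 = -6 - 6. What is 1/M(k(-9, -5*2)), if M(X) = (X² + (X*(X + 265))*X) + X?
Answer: 1/502224 ≈ 1.9911e-6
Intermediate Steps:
k(A, f) = -48 (k(A, f) = 4*(-6 - 6) = 4*(-12) = -48)
M(X) = X + X² + X²*(265 + X) (M(X) = (X² + (X*(265 + X))*X) + X = (X² + X²*(265 + X)) + X = X + X² + X²*(265 + X))
1/M(k(-9, -5*2)) = 1/(-48*(1 + (-48)² + 266*(-48))) = 1/(-48*(1 + 2304 - 12768)) = 1/(-48*(-10463)) = 1/502224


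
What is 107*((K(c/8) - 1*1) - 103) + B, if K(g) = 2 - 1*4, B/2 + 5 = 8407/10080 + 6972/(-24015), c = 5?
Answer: -13084423951/1152720 ≈ -11351.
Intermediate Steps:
B = -10273711/1152720 (B = -10 + 2*(8407/10080 + 6972/(-24015)) = -10 + 2*(8407*(1/10080) + 6972*(-1/24015)) = -10 + 2*(1201/1440 - 2324/8005) = -10 + 2*(1253489/2305440) = -10 + 1253489/1152720 = -10273711/1152720 ≈ -8.9126)
K(g) = -2 (K(g) = 2 - 4 = -2)
107*((K(c/8) - 1*1) - 103) + B = 107*((-2 - 1*1) - 103) - 10273711/1152720 = 107*((-2 - 1) - 103) - 10273711/1152720 = 107*(-3 - 103) - 10273711/1152720 = 107*(-106) - 10273711/1152720 = -11342 - 10273711/1152720 = -13084423951/1152720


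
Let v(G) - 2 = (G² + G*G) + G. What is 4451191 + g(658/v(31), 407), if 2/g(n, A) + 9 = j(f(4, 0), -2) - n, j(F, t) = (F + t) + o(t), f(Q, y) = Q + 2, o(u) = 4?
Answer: 11630958173/2613 ≈ 4.4512e+6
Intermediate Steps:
v(G) = 2 + G + 2*G² (v(G) = 2 + ((G² + G*G) + G) = 2 + ((G² + G²) + G) = 2 + (2*G² + G) = 2 + (G + 2*G²) = 2 + G + 2*G²)
f(Q, y) = 2 + Q
j(F, t) = 4 + F + t (j(F, t) = (F + t) + 4 = 4 + F + t)
g(n, A) = 2/(-1 - n) (g(n, A) = 2/(-9 + ((4 + (2 + 4) - 2) - n)) = 2/(-9 + ((4 + 6 - 2) - n)) = 2/(-9 + (8 - n)) = 2/(-1 - n))
4451191 + g(658/v(31), 407) = 4451191 - 2/(1 + 658/(2 + 31 + 2*31²)) = 4451191 - 2/(1 + 658/(2 + 31 + 2*961)) = 4451191 - 2/(1 + 658/(2 + 31 + 1922)) = 4451191 - 2/(1 + 658/1955) = 4451191 - 2/2613/1955 = 4451191 - 2*1955/2613 = 4451191 - 3910/2613 = 11630958173/2613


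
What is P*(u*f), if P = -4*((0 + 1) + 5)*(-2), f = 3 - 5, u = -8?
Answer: 768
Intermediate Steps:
f = -2
P = 48 (P = -4*(1 + 5)*(-2) = -4*6*(-2) = -24*(-2) = 48)
P*(u*f) = 48*(-8*(-2)) = 48*16 = 768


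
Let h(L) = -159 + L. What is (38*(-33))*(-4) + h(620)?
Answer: 5477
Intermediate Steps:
(38*(-33))*(-4) + h(620) = (38*(-33))*(-4) + (-159 + 620) = -1254*(-4) + 461 = 5016 + 461 = 5477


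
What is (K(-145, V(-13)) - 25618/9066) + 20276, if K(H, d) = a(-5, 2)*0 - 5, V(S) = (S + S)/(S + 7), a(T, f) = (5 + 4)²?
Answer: 91875634/4533 ≈ 20268.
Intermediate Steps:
a(T, f) = 81 (a(T, f) = 9² = 81)
V(S) = 2*S/(7 + S) (V(S) = (2*S)/(7 + S) = 2*S/(7 + S))
K(H, d) = -5 (K(H, d) = 81*0 - 5 = 0 - 5 = -5)
(K(-145, V(-13)) - 25618/9066) + 20276 = (-5 - 25618/9066) + 20276 = (-5 - 25618*1/9066) + 20276 = (-5 - 12809/4533) + 20276 = -35474/4533 + 20276 = 91875634/4533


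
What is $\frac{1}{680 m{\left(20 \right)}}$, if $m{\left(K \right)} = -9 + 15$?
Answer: $\frac{1}{4080} \approx 0.0002451$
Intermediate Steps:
$m{\left(K \right)} = 6$
$\frac{1}{680 m{\left(20 \right)}} = \frac{1}{680 \cdot 6} = \frac{1}{680} \cdot \frac{1}{6} = \frac{1}{4080}$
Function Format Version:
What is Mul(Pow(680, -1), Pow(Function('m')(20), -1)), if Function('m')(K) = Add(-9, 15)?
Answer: Rational(1, 4080) ≈ 0.00024510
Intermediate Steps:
Function('m')(K) = 6
Mul(Pow(680, -1), Pow(Function('m')(20), -1)) = Mul(Pow(680, -1), Pow(6, -1)) = Mul(Rational(1, 680), Rational(1, 6)) = Rational(1, 4080)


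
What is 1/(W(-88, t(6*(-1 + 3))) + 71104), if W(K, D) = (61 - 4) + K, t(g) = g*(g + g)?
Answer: 1/71073 ≈ 1.4070e-5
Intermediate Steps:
t(g) = 2*g**2 (t(g) = g*(2*g) = 2*g**2)
W(K, D) = 57 + K
1/(W(-88, t(6*(-1 + 3))) + 71104) = 1/((57 - 88) + 71104) = 1/(-31 + 71104) = 1/71073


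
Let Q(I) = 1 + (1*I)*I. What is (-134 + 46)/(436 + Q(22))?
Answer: -88/921 ≈ -0.095548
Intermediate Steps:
Q(I) = 1 + I² (Q(I) = 1 + I*I = 1 + I²)
(-134 + 46)/(436 + Q(22)) = (-134 + 46)/(436 + (1 + 22²)) = -88/(436 + (1 + 484)) = -88/(436 + 485) = -88/921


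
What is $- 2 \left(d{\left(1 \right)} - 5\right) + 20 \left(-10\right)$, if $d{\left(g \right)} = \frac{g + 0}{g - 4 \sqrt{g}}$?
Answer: $- \frac{568}{3} \approx -189.33$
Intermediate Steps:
$d{\left(g \right)} = \frac{g}{g - 4 \sqrt{g}}$
$- 2 \left(d{\left(1 \right)} - 5\right) + 20 \left(-10\right) = - 2 \left(1 \frac{1}{1 - 4 \sqrt{1}} - 5\right) + 20 \left(-10\right) = - 2 \left(1 \frac{1}{1 - 4} - 5\right) - 200 = - 2 \left(1 \frac{1}{-3} - 5\right) - 200 = - 2 \left(1 \left(- \frac{1}{3}\right) - 5\right) - 200 = - 2 \left(- \frac{1}{3} - 5\right) - 200 = \left(-2\right) \left(- \frac{16}{3}\right) - 200 = \frac{32}{3} - 200 = - \frac{568}{3}$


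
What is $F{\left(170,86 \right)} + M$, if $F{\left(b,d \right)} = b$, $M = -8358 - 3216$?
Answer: $-11404$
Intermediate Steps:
$M = -11574$ ($M = -8358 - 3216 = -11574$)
$F{\left(170,86 \right)} + M = 170 - 11574 = -11404$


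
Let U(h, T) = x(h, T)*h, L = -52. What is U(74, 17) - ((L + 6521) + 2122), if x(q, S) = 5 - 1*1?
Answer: -8295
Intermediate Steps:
x(q, S) = 4 (x(q, S) = 5 - 1 = 4)
U(h, T) = 4*h
U(74, 17) - ((L + 6521) + 2122) = 4*74 - ((-52 + 6521) + 2122) = 296 - (6469 + 2122) = 296 - 1*8591 = 296 - 8591 = -8295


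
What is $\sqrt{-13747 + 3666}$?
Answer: $i \sqrt{10081} \approx 100.4 i$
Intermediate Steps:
$\sqrt{-13747 + 3666} = \sqrt{-10081} = i \sqrt{10081}$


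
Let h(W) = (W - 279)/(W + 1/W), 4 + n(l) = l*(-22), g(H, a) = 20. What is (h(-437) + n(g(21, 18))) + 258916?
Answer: 24680355366/95485 ≈ 2.5847e+5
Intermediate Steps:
n(l) = -4 - 22*l (n(l) = -4 + l*(-22) = -4 - 22*l)
h(W) = (-279 + W)/(W + 1/W)
(h(-437) + n(g(21, 18))) + 258916 = (-437*(-279 - 437)/(1 + (-437)²) + (-4 - 22*20)) + 258916 = (-437*(-716)/(1 + 190969) + (-4 - 440)) + 258916 = (-437*(-716)/190970 - 444) + 258916 = (-437*1/190970*(-716) - 444) + 258916 = (156446/95485 - 444) + 258916 = -42238894/95485 + 258916 = 24680355366/95485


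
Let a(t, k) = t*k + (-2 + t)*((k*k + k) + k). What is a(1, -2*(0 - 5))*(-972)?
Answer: 106920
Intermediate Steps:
a(t, k) = k*t + (-2 + t)*(k**2 + 2*k) (a(t, k) = k*t + (-2 + t)*((k**2 + k) + k) = k*t + (-2 + t)*((k + k**2) + k) = k*t + (-2 + t)*(k**2 + 2*k))
a(1, -2*(0 - 5))*(-972) = ((-2*(0 - 5))*(-4 - (-4)*(0 - 5) + 3*1 - 2*(0 - 5)*1))*(-972) = ((-2*(-5))*(-4 - (-4)*(-5) + 3 - 2*(-5)*1))*(-972) = (10*(-4 - 2*10 + 3 + 10*1))*(-972) = (10*(-4 - 20 + 3 + 10))*(-972) = (10*(-11))*(-972) = -110*(-972) = 106920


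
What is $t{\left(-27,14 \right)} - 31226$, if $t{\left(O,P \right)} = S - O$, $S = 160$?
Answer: $-31039$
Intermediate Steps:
$t{\left(O,P \right)} = 160 - O$
$t{\left(-27,14 \right)} - 31226 = \left(160 - -27\right) - 31226 = \left(160 + 27\right) - 31226 = 187 - 31226 = -31039$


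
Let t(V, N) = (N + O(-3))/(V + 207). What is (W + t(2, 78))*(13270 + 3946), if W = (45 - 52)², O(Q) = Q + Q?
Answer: 177548608/209 ≈ 8.4952e+5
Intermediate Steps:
O(Q) = 2*Q
t(V, N) = (-6 + N)/(207 + V) (t(V, N) = (N + 2*(-3))/(V + 207) = (N - 6)/(207 + V) = (-6 + N)/(207 + V))
W = 49 (W = (-7)² = 49)
(W + t(2, 78))*(13270 + 3946) = (49 + (-6 + 78)/(207 + 2))*(13270 + 3946) = (49 + 72/209)*17216 = (10313/209)*17216 = 177548608/209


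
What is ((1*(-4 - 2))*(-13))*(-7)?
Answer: -546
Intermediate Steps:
((1*(-4 - 2))*(-13))*(-7) = ((1*(-6))*(-13))*(-7) = -6*(-13)*(-7) = 78*(-7) = -546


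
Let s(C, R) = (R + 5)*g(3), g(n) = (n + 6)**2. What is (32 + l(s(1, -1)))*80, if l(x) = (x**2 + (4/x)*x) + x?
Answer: 8426880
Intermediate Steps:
g(n) = (6 + n)**2
s(C, R) = 405 + 81*R (s(C, R) = (R + 5)*(6 + 3)**2 = (5 + R)*9**2 = (5 + R)*81 = 405 + 81*R)
l(x) = 4 + x + x**2 (l(x) = (x**2 + 4) + x = (4 + x**2) + x = 4 + x + x**2)
(32 + l(s(1, -1)))*80 = (32 + (4 + (405 + 81*(-1)) + (405 + 81*(-1))**2))*80 = (32 + (4 + (405 - 81) + (405 - 81)**2))*80 = (32 + (4 + 324 + 324**2))*80 = (32 + (4 + 324 + 104976))*80 = (32 + 105304)*80 = 105336*80 = 8426880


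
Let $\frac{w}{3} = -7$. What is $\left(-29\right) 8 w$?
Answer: $4872$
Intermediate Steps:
$w = -21$ ($w = 3 \left(-7\right) = -21$)
$\left(-29\right) 8 w = \left(-29\right) 8 \left(-21\right) = \left(-232\right) \left(-21\right) = 4872$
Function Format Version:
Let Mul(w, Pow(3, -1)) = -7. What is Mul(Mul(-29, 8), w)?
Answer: 4872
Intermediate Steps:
w = -21 (w = Mul(3, -7) = -21)
Mul(Mul(-29, 8), w) = Mul(Mul(-29, 8), -21) = Mul(-232, -21) = 4872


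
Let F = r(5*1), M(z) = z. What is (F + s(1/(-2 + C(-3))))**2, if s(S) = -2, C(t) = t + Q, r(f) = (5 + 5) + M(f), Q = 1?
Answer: 169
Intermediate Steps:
r(f) = 10 + f (r(f) = (5 + 5) + f = 10 + f)
C(t) = 1 + t (C(t) = t + 1 = 1 + t)
F = 15 (F = 10 + 5*1 = 10 + 5 = 15)
(F + s(1/(-2 + C(-3))))**2 = (15 - 2)**2 = 13**2 = 169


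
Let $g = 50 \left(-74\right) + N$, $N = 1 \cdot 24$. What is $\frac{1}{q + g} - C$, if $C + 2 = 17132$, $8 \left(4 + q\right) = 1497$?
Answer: $- \frac{478663598}{27943} \approx -17130.0$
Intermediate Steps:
$N = 24$
$q = \frac{1465}{8}$ ($q = -4 + \frac{1}{8} \cdot 1497 = -4 + \frac{1497}{8} = \frac{1465}{8} \approx 183.13$)
$g = -3676$ ($g = 50 \left(-74\right) + 24 = -3700 + 24 = -3676$)
$C = 17130$ ($C = -2 + 17132 = 17130$)
$\frac{1}{q + g} - C = \frac{1}{\frac{1465}{8} - 3676} - 17130 = \frac{1}{- \frac{27943}{8}} - 17130 = - \frac{8}{27943} - 17130 = - \frac{478663598}{27943}$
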